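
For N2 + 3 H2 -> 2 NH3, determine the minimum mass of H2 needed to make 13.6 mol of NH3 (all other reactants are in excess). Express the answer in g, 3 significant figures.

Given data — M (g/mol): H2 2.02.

n(NH3) = 13.60 mol
n(H2) = (3/2) × 13.60 = 20.40 mol
mass = 20.40 × 2.02 = 41.21 g

41.2 g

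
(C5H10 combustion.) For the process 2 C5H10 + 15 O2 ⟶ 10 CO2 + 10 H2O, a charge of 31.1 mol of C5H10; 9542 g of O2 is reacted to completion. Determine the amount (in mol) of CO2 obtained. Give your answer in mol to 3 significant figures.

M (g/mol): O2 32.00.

156 mol

n(C5H10) = 31.10 mol
n(O2) = 9542 / 32.00 = 298.2 mol
n/ν → C5H10: 15.55, O2: 19.88; C5H10 is limiting.
n(CO2) = (10/2) × 31.10 = 155.5 mol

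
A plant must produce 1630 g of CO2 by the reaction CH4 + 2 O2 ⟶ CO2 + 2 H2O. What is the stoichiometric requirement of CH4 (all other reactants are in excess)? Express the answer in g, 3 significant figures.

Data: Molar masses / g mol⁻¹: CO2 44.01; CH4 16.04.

594 g

n(CO2) = 1630 / 44.01 = 37.04 mol
n(CH4) = (1/1) × 37.04 = 37.04 mol
mass = 37.04 × 16.04 = 594.1 g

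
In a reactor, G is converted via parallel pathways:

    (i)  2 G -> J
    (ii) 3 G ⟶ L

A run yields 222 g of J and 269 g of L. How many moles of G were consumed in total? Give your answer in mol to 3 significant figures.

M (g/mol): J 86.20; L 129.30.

11.4 mol

n(J) = 222 / 86.20 = 2.575 mol
n(L) = 269 / 129.30 = 2.080 mol
n(G) via (i) = (2/1)×2.575 = 5.150 mol
n(G) via (ii) = (3/1)×2.080 = 6.240 mol
total n(G) = 5.150 + 6.240 = 11.39 mol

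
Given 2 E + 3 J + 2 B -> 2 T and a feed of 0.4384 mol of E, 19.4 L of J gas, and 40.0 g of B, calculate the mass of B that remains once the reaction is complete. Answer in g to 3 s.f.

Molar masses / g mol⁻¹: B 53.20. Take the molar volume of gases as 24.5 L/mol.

n(E) = 0.4384 mol
n(J) = 19.40 / 24.5 = 0.7918 mol
n(B) = 40.00 / 53.20 = 0.7519 mol
n/ν → E: 0.2192, J: 0.2639, B: 0.3760; E is limiting.
B consumed = (2/2) × 0.4384 = 0.4384 mol
B remaining = 0.7519 − 0.4384 = 0.3135 mol
mass = 0.3135 × 53.20 = 16.68 g

16.7 g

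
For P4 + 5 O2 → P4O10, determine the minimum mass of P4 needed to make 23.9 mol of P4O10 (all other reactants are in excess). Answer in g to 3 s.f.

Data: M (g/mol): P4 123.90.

n(P4O10) = 23.90 mol
n(P4) = (1/1) × 23.90 = 23.90 mol
mass = 23.90 × 123.90 = 2961 g

2960 g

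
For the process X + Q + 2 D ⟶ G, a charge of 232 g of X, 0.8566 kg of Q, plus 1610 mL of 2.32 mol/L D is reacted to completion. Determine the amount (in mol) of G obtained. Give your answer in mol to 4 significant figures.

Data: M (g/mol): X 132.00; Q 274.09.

n(X) = 232.0 / 132.00 = 1.758 mol
n(Q) = 0.8566×1000 / 274.09 = 3.125 mol
n(D) = 2.32 × 1610/1000 = 3.735 mol
n/ν for X = 1.758/1 = 1.758
n/ν for Q = 3.125/1 = 3.125
n/ν for D = 3.735/2 = 1.868
Smallest n/ν is X → limiting reagent.
n(G) = (1/1) × 1.758 = 1.758 mol

1.758 mol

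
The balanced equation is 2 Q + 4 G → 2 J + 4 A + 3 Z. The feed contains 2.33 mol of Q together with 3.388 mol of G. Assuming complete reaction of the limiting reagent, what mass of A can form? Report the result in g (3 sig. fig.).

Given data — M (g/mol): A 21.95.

n(Q) = 2.330 mol
n(G) = 3.388 mol
n/ν → Q: 1.165, G: 0.8470; G is limiting.
n(A) = (4/4) × 3.388 = 3.388 mol
mass = 3.388 × 21.95 = 74.37 g

74.4 g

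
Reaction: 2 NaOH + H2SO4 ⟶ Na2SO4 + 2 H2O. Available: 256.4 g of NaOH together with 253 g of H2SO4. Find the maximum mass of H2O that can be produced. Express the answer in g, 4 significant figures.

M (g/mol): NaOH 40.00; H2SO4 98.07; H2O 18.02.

92.98 g

n(NaOH) = 256.4 / 40.00 = 6.410 mol
n(H2SO4) = 253.0 / 98.07 = 2.580 mol
n/ν for NaOH = 6.410/2 = 3.205
n/ν for H2SO4 = 2.580/1 = 2.580
Smallest n/ν is H2SO4 → limiting reagent.
n(H2O) = (2/1) × 2.580 = 5.160 mol
mass = 5.160 × 18.02 = 92.98 g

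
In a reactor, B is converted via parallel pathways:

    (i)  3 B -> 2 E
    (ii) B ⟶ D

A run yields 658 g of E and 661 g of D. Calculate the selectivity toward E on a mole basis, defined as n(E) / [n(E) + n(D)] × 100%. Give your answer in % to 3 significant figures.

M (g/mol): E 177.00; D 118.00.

n(E) = 658 / 177.00 = 3.718 mol
n(D) = 661 / 118.00 = 5.602 mol
selectivity = 3.718/(3.718+5.602) × 100 = 39.89 %

39.9 %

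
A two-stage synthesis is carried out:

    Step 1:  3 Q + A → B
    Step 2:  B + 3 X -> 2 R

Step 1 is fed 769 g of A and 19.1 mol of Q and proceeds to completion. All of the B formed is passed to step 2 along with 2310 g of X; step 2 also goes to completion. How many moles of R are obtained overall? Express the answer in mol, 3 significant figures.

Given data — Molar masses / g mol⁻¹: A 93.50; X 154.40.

9.97 mol

Step 1:
n(A) = 769.0 / 93.50 = 8.225 mol
n(Q) = 19.10 mol
n/ν → A: 8.225, Q: 6.367; Q is limiting.
n(B) produced = (1/3) × 19.10 = 6.367 mol
Step 2:
n(B) available = 6.367 mol
n(X) = 2310 / 154.40 = 14.96 mol
n/ν → B: 6.367, X: 4.987; X is limiting.
n(R) = (2/3) × 14.96 = 9.973 mol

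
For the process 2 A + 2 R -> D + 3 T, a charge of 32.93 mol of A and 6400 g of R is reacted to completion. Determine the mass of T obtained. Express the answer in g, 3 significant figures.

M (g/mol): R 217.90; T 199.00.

8770 g

n(A) = 32.93 mol
n(R) = 6400 / 217.90 = 29.37 mol
n/ν for A = 32.93/2 = 16.47
n/ν for R = 29.37/2 = 14.69
Smallest n/ν is R → limiting reagent.
n(T) = (3/2) × 29.37 = 44.06 mol
mass = 44.06 × 199.00 = 8768 g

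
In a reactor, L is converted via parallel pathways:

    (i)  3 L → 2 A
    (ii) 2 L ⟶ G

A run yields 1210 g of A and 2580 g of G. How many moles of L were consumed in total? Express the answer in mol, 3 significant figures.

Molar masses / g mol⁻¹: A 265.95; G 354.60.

21.4 mol

n(A) = 1210 / 265.95 = 4.550 mol
n(G) = 2580 / 354.60 = 7.276 mol
n(L) via (i) = (3/2)×4.550 = 6.825 mol
n(L) via (ii) = (2/1)×7.276 = 14.55 mol
total n(L) = 6.825 + 14.55 = 21.38 mol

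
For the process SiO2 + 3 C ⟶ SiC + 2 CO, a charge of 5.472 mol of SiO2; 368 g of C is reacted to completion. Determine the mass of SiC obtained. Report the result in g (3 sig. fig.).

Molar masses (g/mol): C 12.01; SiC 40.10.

n(SiO2) = 5.472 mol
n(C) = 368.0 / 12.01 = 30.64 mol
n/ν for SiO2 = 5.472/1 = 5.472
n/ν for C = 30.64/3 = 10.21
Smallest n/ν is SiO2 → limiting reagent.
n(SiC) = (1/1) × 5.472 = 5.472 mol
mass = 5.472 × 40.10 = 219.4 g

219 g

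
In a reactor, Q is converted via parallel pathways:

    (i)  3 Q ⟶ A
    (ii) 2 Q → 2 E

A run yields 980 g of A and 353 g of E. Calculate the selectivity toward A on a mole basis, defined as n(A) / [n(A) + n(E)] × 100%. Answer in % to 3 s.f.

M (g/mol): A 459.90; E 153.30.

48.1 %

n(A) = 980 / 459.90 = 2.131 mol
n(E) = 353 / 153.30 = 2.303 mol
selectivity = 2.131/(2.131+2.303) × 100 = 48.06 %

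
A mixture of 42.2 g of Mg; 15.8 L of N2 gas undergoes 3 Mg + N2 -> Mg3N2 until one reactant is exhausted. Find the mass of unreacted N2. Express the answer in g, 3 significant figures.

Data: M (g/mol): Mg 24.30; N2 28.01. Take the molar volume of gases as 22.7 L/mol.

n(Mg) = 42.20 / 24.30 = 1.737 mol
n(N2) = 15.80 / 22.7 = 0.6960 mol
n/ν for Mg = 1.737/3 = 0.5790
n/ν for N2 = 0.6960/1 = 0.6960
Smallest n/ν is Mg → limiting reagent.
N2 consumed = (1/3) × 1.737 = 0.5790 mol
N2 remaining = 0.6960 − 0.5790 = 0.1170 mol
mass = 0.1170 × 28.01 = 3.277 g

3.28 g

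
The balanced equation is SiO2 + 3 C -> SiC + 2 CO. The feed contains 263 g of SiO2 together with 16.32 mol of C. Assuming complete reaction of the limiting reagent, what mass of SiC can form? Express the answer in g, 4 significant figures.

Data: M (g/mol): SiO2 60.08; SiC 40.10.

175.5 g

n(SiO2) = 263.0 / 60.08 = 4.377 mol
n(C) = 16.32 mol
n/ν → SiO2: 4.377, C: 5.440; SiO2 is limiting.
n(SiC) = (1/1) × 4.377 = 4.377 mol
mass = 4.377 × 40.10 = 175.5 g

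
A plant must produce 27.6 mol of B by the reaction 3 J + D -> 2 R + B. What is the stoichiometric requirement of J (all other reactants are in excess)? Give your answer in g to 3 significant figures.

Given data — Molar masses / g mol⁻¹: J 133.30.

11000 g

n(B) = 27.60 mol
n(J) = (3/1) × 27.60 = 82.80 mol
mass = 82.80 × 133.30 = 11040 g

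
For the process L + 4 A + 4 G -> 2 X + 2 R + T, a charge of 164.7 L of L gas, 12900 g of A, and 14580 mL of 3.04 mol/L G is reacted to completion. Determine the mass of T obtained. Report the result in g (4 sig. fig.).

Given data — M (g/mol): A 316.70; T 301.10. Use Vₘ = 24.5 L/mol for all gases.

n(L) = 164.7 / 24.5 = 6.722 mol
n(A) = 12900 / 316.70 = 40.73 mol
n(G) = 3.04 × 14580/1000 = 44.32 mol
n/ν for L = 6.722/1 = 6.722
n/ν for A = 40.73/4 = 10.18
n/ν for G = 44.32/4 = 11.08
Smallest n/ν is L → limiting reagent.
n(T) = (1/1) × 6.722 = 6.722 mol
mass = 6.722 × 301.10 = 2024 g

2024 g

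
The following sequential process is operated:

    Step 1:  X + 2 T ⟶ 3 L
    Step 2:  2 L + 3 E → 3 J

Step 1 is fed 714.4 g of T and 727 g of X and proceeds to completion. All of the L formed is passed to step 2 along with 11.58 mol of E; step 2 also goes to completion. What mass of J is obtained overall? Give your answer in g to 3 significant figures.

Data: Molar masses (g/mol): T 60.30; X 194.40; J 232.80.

2700 g

Step 1:
n(T) = 714.4 / 60.30 = 11.85 mol
n(X) = 727.0 / 194.40 = 3.740 mol
n/ν → T: 5.925, X: 3.740; X is limiting.
n(L) produced = (3/1) × 3.740 = 11.22 mol
Step 2:
n(L) available = 11.22 mol
n(E) = 11.58 mol
n/ν → L: 5.610, E: 3.860; E is limiting.
n(J) = (3/3) × 11.58 = 11.58 mol
mass = 11.58 × 232.80 = 2696 g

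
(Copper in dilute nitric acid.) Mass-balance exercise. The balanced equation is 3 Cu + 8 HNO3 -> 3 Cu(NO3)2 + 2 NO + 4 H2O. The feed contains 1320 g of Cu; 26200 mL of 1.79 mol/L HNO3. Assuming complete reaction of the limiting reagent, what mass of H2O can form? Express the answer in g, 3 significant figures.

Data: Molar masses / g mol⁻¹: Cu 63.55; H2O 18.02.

423 g

n(Cu) = 1320 / 63.55 = 20.77 mol
n(HNO3) = 1.79 × 26200/1000 = 46.90 mol
n/ν for Cu = 20.77/3 = 6.923
n/ν for HNO3 = 46.90/8 = 5.863
Smallest n/ν is HNO3 → limiting reagent.
n(H2O) = (4/8) × 46.90 = 23.45 mol
mass = 23.45 × 18.02 = 422.6 g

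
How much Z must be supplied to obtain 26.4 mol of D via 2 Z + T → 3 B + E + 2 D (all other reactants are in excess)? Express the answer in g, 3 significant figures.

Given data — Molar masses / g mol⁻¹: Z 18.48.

488 g

n(D) = 26.40 mol
n(Z) = (2/2) × 26.40 = 26.40 mol
mass = 26.40 × 18.48 = 487.9 g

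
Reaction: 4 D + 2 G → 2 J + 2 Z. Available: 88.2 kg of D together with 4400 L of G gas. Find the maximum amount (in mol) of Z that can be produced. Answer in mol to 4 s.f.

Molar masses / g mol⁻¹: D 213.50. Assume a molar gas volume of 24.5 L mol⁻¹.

n(D) = 88.20×1000 / 213.50 = 413.1 mol
n(G) = 4400 / 24.5 = 179.6 mol
n/ν for D = 413.1/4 = 103.3
n/ν for G = 179.6/2 = 89.80
Smallest n/ν is G → limiting reagent.
n(Z) = (2/2) × 179.6 = 179.6 mol

179.6 mol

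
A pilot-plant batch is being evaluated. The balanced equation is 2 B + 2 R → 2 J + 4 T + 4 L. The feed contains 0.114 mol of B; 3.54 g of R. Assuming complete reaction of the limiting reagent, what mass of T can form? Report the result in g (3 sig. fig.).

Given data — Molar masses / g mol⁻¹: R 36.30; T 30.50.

n(B) = 0.1140 mol
n(R) = 3.540 / 36.30 = 0.09752 mol
n/ν → B: 0.05700, R: 0.04876; R is limiting.
n(T) = (4/2) × 0.09752 = 0.1950 mol
mass = 0.1950 × 30.50 = 5.948 g

5.95 g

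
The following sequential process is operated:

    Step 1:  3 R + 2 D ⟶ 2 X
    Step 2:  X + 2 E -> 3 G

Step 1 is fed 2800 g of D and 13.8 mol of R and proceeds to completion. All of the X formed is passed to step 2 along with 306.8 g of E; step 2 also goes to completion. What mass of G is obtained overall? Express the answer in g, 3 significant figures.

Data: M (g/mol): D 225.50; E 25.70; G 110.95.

Step 1:
n(D) = 2800 / 225.50 = 12.42 mol
n(R) = 13.80 mol
n/ν for D = 12.42/2 = 6.210
n/ν for R = 13.80/3 = 4.600
Smallest n/ν is R → limiting reagent.
n(X) produced = (2/3) × 13.80 = 9.200 mol
Step 2:
n(X) available = 9.200 mol
n(E) = 306.8 / 25.70 = 11.94 mol
n/ν for X = 9.200/1 = 9.200
n/ν for E = 11.94/2 = 5.970
Smallest n/ν is E → limiting reagent.
n(G) = (3/2) × 11.94 = 17.91 mol
mass = 17.91 × 110.95 = 1987 g

1990 g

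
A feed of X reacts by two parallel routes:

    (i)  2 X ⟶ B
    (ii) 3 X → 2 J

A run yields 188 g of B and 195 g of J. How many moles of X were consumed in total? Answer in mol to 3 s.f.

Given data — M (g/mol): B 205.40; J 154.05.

n(B) = 188 / 205.40 = 0.9153 mol
n(J) = 195 / 154.05 = 1.266 mol
n(X) via (i) = (2/1)×0.9153 = 1.831 mol
n(X) via (ii) = (3/2)×1.266 = 1.899 mol
total n(X) = 1.831 + 1.899 = 3.730 mol

3.73 mol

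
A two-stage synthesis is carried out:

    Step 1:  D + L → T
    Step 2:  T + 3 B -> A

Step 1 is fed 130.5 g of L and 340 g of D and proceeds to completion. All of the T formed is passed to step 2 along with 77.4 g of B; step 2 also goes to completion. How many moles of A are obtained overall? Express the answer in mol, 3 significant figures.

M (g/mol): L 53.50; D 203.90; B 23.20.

1.11 mol

Step 1:
n(L) = 130.5 / 53.50 = 2.439 mol
n(D) = 340.0 / 203.90 = 1.667 mol
n/ν for L = 2.439/1 = 2.439
n/ν for D = 1.667/1 = 1.667
Smallest n/ν is D → limiting reagent.
n(T) produced = (1/1) × 1.667 = 1.667 mol
Step 2:
n(T) available = 1.667 mol
n(B) = 77.40 / 23.20 = 3.336 mol
n/ν for T = 1.667/1 = 1.667
n/ν for B = 3.336/3 = 1.112
Smallest n/ν is B → limiting reagent.
n(A) = (1/3) × 3.336 = 1.112 mol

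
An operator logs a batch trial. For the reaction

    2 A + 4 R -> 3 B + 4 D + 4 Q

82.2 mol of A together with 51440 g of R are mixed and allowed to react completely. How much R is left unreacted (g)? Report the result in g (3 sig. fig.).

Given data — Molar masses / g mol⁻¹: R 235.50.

12700 g

n(A) = 82.20 mol
n(R) = 51440 / 235.50 = 218.4 mol
n/ν for A = 82.20/2 = 41.10
n/ν for R = 218.4/4 = 54.60
Smallest n/ν is A → limiting reagent.
R consumed = (4/2) × 82.20 = 164.4 mol
R remaining = 218.4 − 164.4 = 54.00 mol
mass = 54.00 × 235.50 = 12720 g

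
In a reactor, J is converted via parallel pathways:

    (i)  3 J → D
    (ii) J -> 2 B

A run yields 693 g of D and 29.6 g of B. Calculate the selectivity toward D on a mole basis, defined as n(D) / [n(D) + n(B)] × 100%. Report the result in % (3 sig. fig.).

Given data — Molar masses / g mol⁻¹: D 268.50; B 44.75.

79.6 %

n(D) = 693 / 268.50 = 2.581 mol
n(B) = 29.6 / 44.75 = 0.6615 mol
selectivity = 2.581/(2.581+0.6615) × 100 = 79.60 %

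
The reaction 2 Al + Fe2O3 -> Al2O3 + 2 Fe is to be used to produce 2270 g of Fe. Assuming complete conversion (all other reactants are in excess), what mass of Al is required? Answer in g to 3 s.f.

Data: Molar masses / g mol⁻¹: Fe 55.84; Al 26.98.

n(Fe) = 2270 / 55.84 = 40.65 mol
n(Al) = (2/2) × 40.65 = 40.65 mol
mass = 40.65 × 26.98 = 1097 g

1100 g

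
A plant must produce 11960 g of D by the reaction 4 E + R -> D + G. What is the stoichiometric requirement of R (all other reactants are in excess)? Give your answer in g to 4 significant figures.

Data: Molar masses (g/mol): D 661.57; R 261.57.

4729 g

n(D) = 11960 / 661.57 = 18.08 mol
n(R) = (1/1) × 18.08 = 18.08 mol
mass = 18.08 × 261.57 = 4729 g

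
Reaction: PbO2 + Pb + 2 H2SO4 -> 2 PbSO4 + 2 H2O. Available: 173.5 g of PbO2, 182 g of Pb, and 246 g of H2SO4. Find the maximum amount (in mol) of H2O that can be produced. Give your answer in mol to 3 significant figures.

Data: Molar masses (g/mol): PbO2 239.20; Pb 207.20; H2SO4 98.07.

1.45 mol

n(PbO2) = 173.5 / 239.20 = 0.7253 mol
n(Pb) = 182.0 / 207.20 = 0.8784 mol
n(H2SO4) = 246.0 / 98.07 = 2.508 mol
n/ν for PbO2 = 0.7253/1 = 0.7253
n/ν for Pb = 0.8784/1 = 0.8784
n/ν for H2SO4 = 2.508/2 = 1.254
Smallest n/ν is PbO2 → limiting reagent.
n(H2O) = (2/1) × 0.7253 = 1.451 mol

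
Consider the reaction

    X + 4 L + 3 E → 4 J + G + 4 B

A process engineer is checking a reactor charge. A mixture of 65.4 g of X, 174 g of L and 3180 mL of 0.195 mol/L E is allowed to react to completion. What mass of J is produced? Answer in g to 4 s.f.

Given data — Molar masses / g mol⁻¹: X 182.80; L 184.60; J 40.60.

33.57 g

n(X) = 65.40 / 182.80 = 0.3578 mol
n(L) = 174.0 / 184.60 = 0.9426 mol
n(E) = 0.195 × 3180/1000 = 0.6201 mol
n/ν for X = 0.3578/1 = 0.3578
n/ν for L = 0.9426/4 = 0.2357
n/ν for E = 0.6201/3 = 0.2067
Smallest n/ν is E → limiting reagent.
n(J) = (4/3) × 0.6201 = 0.8268 mol
mass = 0.8268 × 40.60 = 33.57 g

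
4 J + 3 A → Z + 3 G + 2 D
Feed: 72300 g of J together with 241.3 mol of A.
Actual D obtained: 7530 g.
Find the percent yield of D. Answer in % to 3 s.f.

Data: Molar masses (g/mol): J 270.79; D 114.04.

n(J) = 72300 / 270.79 = 267.0 mol
n(A) = 241.3 mol
n/ν → J: 66.75, A: 80.43; J is limiting.
theoretical n(D) = (2/4) × 267.0 = 133.5 mol → 15220 g
% yield = 7530 / 15220 × 100 = 49.47 %

49.5 %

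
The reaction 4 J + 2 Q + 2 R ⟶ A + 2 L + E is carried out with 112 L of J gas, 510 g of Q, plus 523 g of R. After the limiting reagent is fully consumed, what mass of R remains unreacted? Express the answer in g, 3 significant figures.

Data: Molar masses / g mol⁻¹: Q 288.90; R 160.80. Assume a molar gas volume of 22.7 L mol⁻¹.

n(J) = 112.0 / 22.7 = 4.934 mol
n(Q) = 510.0 / 288.90 = 1.765 mol
n(R) = 523.0 / 160.80 = 3.252 mol
n/ν for J = 4.934/4 = 1.234
n/ν for Q = 1.765/2 = 0.8825
n/ν for R = 3.252/2 = 1.626
Smallest n/ν is Q → limiting reagent.
R consumed = (2/2) × 1.765 = 1.765 mol
R remaining = 3.252 − 1.765 = 1.487 mol
mass = 1.487 × 160.80 = 239.1 g

239 g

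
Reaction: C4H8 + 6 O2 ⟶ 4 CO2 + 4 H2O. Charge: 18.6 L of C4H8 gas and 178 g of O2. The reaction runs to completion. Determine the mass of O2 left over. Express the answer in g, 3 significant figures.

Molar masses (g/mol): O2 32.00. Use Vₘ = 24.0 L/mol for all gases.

29.2 g

n(C4H8) = 18.60 / 24.0 = 0.7750 mol
n(O2) = 178.0 / 32.00 = 5.563 mol
n/ν → C4H8: 0.7750, O2: 0.9272; C4H8 is limiting.
O2 consumed = (6/1) × 0.7750 = 4.650 mol
O2 remaining = 5.563 − 4.650 = 0.9130 mol
mass = 0.9130 × 32.00 = 29.22 g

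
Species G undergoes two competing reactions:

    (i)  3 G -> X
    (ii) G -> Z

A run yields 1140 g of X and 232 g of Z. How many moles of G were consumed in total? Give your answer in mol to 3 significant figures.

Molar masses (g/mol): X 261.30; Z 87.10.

n(X) = 1140 / 261.30 = 4.363 mol
n(Z) = 232 / 87.10 = 2.664 mol
n(G) via (i) = (3/1)×4.363 = 13.09 mol
n(G) via (ii) = (1/1)×2.664 = 2.664 mol
total n(G) = 13.09 + 2.664 = 15.75 mol

15.8 mol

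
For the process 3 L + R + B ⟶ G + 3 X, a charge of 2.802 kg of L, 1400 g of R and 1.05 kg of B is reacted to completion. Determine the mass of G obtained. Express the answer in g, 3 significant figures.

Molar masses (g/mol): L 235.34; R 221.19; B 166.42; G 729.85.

2900 g

n(L) = 2.802×1000 / 235.34 = 11.91 mol
n(R) = 1400 / 221.19 = 6.329 mol
n(B) = 1.050×1000 / 166.42 = 6.309 mol
n/ν for L = 11.91/3 = 3.970
n/ν for R = 6.329/1 = 6.329
n/ν for B = 6.309/1 = 6.309
Smallest n/ν is L → limiting reagent.
n(G) = (1/3) × 11.91 = 3.970 mol
mass = 3.970 × 729.85 = 2898 g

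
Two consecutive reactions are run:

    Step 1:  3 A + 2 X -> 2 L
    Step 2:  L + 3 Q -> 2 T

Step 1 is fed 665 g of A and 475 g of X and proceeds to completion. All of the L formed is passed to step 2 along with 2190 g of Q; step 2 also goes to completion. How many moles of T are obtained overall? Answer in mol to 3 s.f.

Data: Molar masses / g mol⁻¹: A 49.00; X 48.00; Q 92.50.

15.8 mol

Step 1:
n(A) = 665.0 / 49.00 = 13.57 mol
n(X) = 475.0 / 48.00 = 9.896 mol
n/ν for A = 13.57/3 = 4.523
n/ν for X = 9.896/2 = 4.948
Smallest n/ν is A → limiting reagent.
n(L) produced = (2/3) × 13.57 = 9.047 mol
Step 2:
n(L) available = 9.047 mol
n(Q) = 2190 / 92.50 = 23.68 mol
n/ν for L = 9.047/1 = 9.047
n/ν for Q = 23.68/3 = 7.893
Smallest n/ν is Q → limiting reagent.
n(T) = (2/3) × 23.68 = 15.79 mol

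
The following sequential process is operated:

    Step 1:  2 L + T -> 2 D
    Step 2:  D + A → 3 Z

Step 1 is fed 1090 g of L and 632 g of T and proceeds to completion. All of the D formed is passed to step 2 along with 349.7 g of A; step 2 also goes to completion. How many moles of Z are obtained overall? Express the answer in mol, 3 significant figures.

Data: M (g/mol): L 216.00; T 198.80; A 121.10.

Step 1:
n(L) = 1090 / 216.00 = 5.046 mol
n(T) = 632.0 / 198.80 = 3.179 mol
n/ν for L = 5.046/2 = 2.523
n/ν for T = 3.179/1 = 3.179
Smallest n/ν is L → limiting reagent.
n(D) produced = (2/2) × 5.046 = 5.046 mol
Step 2:
n(D) available = 5.046 mol
n(A) = 349.7 / 121.10 = 2.888 mol
n/ν for D = 5.046/1 = 5.046
n/ν for A = 2.888/1 = 2.888
Smallest n/ν is A → limiting reagent.
n(Z) = (3/1) × 2.888 = 8.664 mol

8.66 mol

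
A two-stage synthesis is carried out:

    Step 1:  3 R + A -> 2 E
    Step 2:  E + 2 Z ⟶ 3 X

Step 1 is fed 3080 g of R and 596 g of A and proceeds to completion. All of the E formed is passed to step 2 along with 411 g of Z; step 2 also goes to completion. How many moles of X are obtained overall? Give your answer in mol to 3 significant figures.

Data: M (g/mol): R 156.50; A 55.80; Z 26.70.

23.1 mol

Step 1:
n(R) = 3080 / 156.50 = 19.68 mol
n(A) = 596.0 / 55.80 = 10.68 mol
n/ν for R = 19.68/3 = 6.560
n/ν for A = 10.68/1 = 10.68
Smallest n/ν is R → limiting reagent.
n(E) produced = (2/3) × 19.68 = 13.12 mol
Step 2:
n(E) available = 13.12 mol
n(Z) = 411.0 / 26.70 = 15.39 mol
n/ν for E = 13.12/1 = 13.12
n/ν for Z = 15.39/2 = 7.695
Smallest n/ν is Z → limiting reagent.
n(X) = (3/2) × 15.39 = 23.09 mol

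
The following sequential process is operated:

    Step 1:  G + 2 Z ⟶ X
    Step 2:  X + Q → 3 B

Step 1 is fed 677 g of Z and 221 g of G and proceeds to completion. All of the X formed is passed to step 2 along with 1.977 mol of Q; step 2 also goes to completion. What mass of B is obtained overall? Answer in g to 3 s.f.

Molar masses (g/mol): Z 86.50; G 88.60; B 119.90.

Step 1:
n(Z) = 677.0 / 86.50 = 7.827 mol
n(G) = 221.0 / 88.60 = 2.494 mol
n/ν for Z = 7.827/2 = 3.914
n/ν for G = 2.494/1 = 2.494
Smallest n/ν is G → limiting reagent.
n(X) produced = (1/1) × 2.494 = 2.494 mol
Step 2:
n(X) available = 2.494 mol
n(Q) = 1.977 mol
n/ν for X = 2.494/1 = 2.494
n/ν for Q = 1.977/1 = 1.977
Smallest n/ν is Q → limiting reagent.
n(B) = (3/1) × 1.977 = 5.931 mol
mass = 5.931 × 119.90 = 711.1 g

711 g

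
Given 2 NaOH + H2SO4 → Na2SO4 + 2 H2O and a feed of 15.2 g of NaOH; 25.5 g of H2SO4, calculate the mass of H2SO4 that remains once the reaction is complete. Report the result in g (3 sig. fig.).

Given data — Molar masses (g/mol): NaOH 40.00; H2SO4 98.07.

6.87 g

n(NaOH) = 15.20 / 40.00 = 0.3800 mol
n(H2SO4) = 25.50 / 98.07 = 0.2600 mol
n/ν for NaOH = 0.3800/2 = 0.1900
n/ν for H2SO4 = 0.2600/1 = 0.2600
Smallest n/ν is NaOH → limiting reagent.
H2SO4 consumed = (1/2) × 0.3800 = 0.1900 mol
H2SO4 remaining = 0.2600 − 0.1900 = 0.07000 mol
mass = 0.07000 × 98.07 = 6.865 g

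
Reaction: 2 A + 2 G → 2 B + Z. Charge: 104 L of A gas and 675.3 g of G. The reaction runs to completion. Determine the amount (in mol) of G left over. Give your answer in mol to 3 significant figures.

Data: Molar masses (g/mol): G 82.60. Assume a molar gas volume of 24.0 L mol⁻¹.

3.84 mol

n(A) = 104.0 / 24.0 = 4.333 mol
n(G) = 675.3 / 82.60 = 8.176 mol
n/ν for A = 4.333/2 = 2.167
n/ν for G = 8.176/2 = 4.088
Smallest n/ν is A → limiting reagent.
G consumed = (2/2) × 4.333 = 4.333 mol
G remaining = 8.176 − 4.333 = 3.843 mol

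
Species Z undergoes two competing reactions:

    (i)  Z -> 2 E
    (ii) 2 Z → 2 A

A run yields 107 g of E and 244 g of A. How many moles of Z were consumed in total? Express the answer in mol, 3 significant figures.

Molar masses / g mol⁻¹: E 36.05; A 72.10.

4.87 mol

n(E) = 107 / 36.05 = 2.968 mol
n(A) = 244 / 72.10 = 3.384 mol
n(Z) via (i) = (1/2)×2.968 = 1.484 mol
n(Z) via (ii) = (2/2)×3.384 = 3.384 mol
total n(Z) = 1.484 + 3.384 = 4.868 mol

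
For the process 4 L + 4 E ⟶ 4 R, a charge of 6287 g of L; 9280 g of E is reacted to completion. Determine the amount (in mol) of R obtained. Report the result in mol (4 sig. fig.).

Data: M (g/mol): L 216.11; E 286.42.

n(L) = 6287 / 216.11 = 29.09 mol
n(E) = 9280 / 286.42 = 32.40 mol
n/ν → L: 7.273, E: 8.100; L is limiting.
n(R) = (4/4) × 29.09 = 29.09 mol

29.09 mol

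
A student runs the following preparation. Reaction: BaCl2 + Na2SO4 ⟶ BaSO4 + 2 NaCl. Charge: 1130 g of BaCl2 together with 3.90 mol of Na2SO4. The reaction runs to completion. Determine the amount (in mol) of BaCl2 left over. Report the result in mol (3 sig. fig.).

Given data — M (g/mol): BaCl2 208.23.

n(BaCl2) = 1130 / 208.23 = 5.427 mol
n(Na2SO4) = 3.900 mol
n/ν for BaCl2 = 5.427/1 = 5.427
n/ν for Na2SO4 = 3.900/1 = 3.900
Smallest n/ν is Na2SO4 → limiting reagent.
BaCl2 consumed = (1/1) × 3.900 = 3.900 mol
BaCl2 remaining = 5.427 − 3.900 = 1.527 mol

1.53 mol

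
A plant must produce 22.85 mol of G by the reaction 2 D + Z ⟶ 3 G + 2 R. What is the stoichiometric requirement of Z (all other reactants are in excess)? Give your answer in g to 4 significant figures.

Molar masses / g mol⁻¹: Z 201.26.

1533 g

n(G) = 22.85 mol
n(Z) = (1/3) × 22.85 = 7.617 mol
mass = 7.617 × 201.26 = 1533 g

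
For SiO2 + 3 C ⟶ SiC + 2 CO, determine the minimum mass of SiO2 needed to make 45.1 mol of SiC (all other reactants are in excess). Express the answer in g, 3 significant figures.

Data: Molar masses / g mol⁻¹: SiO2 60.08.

2710 g

n(SiC) = 45.10 mol
n(SiO2) = (1/1) × 45.10 = 45.10 mol
mass = 45.10 × 60.08 = 2710 g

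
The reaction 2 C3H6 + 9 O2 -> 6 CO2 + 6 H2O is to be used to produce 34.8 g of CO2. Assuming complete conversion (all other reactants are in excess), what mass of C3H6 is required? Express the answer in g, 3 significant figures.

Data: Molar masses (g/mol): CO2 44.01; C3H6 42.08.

n(CO2) = 34.8 / 44.01 = 0.7907 mol
n(C3H6) = (2/6) × 0.7907 = 0.2636 mol
mass = 0.2636 × 42.08 = 11.09 g

11.1 g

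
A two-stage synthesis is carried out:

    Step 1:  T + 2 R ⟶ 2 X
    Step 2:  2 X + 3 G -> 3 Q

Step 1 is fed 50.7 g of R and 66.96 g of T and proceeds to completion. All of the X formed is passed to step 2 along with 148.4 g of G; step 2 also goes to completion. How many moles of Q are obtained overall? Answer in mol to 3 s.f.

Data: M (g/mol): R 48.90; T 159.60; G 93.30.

Step 1:
n(R) = 50.70 / 48.90 = 1.037 mol
n(T) = 66.96 / 159.60 = 0.4195 mol
n/ν for R = 1.037/2 = 0.5185
n/ν for T = 0.4195/1 = 0.4195
Smallest n/ν is T → limiting reagent.
n(X) produced = (2/1) × 0.4195 = 0.8390 mol
Step 2:
n(X) available = 0.8390 mol
n(G) = 148.4 / 93.30 = 1.591 mol
n/ν for X = 0.8390/2 = 0.4195
n/ν for G = 1.591/3 = 0.5303
Smallest n/ν is X → limiting reagent.
n(Q) = (3/2) × 0.8390 = 1.259 mol

1.26 mol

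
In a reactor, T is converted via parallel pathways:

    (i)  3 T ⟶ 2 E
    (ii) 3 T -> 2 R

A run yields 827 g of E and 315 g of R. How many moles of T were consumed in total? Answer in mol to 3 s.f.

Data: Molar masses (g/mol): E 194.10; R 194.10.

8.83 mol

n(E) = 827 / 194.10 = 4.261 mol
n(R) = 315 / 194.10 = 1.623 mol
n(T) via (i) = (3/2)×4.261 = 6.392 mol
n(T) via (ii) = (3/2)×1.623 = 2.435 mol
total n(T) = 6.392 + 2.435 = 8.827 mol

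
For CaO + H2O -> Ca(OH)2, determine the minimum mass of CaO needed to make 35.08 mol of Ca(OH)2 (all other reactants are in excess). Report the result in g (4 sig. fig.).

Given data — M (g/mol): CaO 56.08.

n(Ca(OH)2) = 35.08 mol
n(CaO) = (1/1) × 35.08 = 35.08 mol
mass = 35.08 × 56.08 = 1967 g

1967 g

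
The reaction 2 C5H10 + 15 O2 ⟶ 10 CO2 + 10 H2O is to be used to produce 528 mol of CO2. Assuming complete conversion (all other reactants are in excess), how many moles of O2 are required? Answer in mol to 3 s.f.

792 mol

n(CO2) = 528.0 mol
n(O2) = (15/10) × 528.0 = 792.0 mol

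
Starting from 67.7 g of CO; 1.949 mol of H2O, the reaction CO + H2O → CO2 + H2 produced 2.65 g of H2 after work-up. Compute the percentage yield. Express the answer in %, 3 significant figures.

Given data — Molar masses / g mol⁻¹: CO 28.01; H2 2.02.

n(CO) = 67.70 / 28.01 = 2.417 mol
n(H2O) = 1.949 mol
n/ν for CO = 2.417/1 = 2.417
n/ν for H2O = 1.949/1 = 1.949
Smallest n/ν is H2O → limiting reagent.
theoretical n(H2) = (1/1) × 1.949 = 1.949 mol → 3.937 g
% yield = 2.65 / 3.937 × 100 = 67.31 %

67.3 %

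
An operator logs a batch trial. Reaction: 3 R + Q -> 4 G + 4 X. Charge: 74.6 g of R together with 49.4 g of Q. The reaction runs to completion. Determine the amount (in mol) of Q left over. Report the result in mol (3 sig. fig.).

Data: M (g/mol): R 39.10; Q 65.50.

0.118 mol

n(R) = 74.60 / 39.10 = 1.908 mol
n(Q) = 49.40 / 65.50 = 0.7542 mol
n/ν for R = 1.908/3 = 0.6360
n/ν for Q = 0.7542/1 = 0.7542
Smallest n/ν is R → limiting reagent.
Q consumed = (1/3) × 1.908 = 0.6360 mol
Q remaining = 0.7542 − 0.6360 = 0.1182 mol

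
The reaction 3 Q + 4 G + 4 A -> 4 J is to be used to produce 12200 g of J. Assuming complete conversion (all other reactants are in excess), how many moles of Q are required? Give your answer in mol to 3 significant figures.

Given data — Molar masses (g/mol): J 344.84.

n(J) = 12200 / 344.84 = 35.38 mol
n(Q) = (3/4) × 35.38 = 26.54 mol

26.5 mol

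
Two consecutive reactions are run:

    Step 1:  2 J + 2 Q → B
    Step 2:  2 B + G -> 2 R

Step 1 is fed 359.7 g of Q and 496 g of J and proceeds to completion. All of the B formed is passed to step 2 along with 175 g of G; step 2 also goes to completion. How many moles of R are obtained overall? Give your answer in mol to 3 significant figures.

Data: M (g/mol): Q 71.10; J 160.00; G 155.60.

Step 1:
n(Q) = 359.7 / 71.10 = 5.059 mol
n(J) = 496.0 / 160.00 = 3.100 mol
n/ν → Q: 2.530, J: 1.550; J is limiting.
n(B) produced = (1/2) × 3.100 = 1.550 mol
Step 2:
n(B) available = 1.550 mol
n(G) = 175.0 / 155.60 = 1.125 mol
n/ν → B: 0.7750, G: 1.125; B is limiting.
n(R) = (2/2) × 1.550 = 1.550 mol

1.55 mol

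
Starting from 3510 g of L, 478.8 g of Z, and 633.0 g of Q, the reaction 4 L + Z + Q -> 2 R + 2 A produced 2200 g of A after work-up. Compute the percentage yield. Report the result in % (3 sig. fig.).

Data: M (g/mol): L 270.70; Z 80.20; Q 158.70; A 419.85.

80.8 %

n(L) = 3510 / 270.70 = 12.97 mol
n(Z) = 478.8 / 80.20 = 5.970 mol
n(Q) = 633.0 / 158.70 = 3.989 mol
n/ν → L: 3.243, Z: 5.970, Q: 3.989; L is limiting.
theoretical n(A) = (2/4) × 12.97 = 6.485 mol → 2723 g
% yield = 2200 / 2723 × 100 = 80.79 %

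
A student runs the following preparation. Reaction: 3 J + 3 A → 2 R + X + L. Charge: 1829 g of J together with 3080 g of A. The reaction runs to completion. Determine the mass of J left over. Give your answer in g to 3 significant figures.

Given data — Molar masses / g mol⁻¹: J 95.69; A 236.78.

584 g

n(J) = 1829 / 95.69 = 19.11 mol
n(A) = 3080 / 236.78 = 13.01 mol
n/ν for J = 19.11/3 = 6.370
n/ν for A = 13.01/3 = 4.337
Smallest n/ν is A → limiting reagent.
J consumed = (3/3) × 13.01 = 13.01 mol
J remaining = 19.11 − 13.01 = 6.100 mol
mass = 6.100 × 95.69 = 583.7 g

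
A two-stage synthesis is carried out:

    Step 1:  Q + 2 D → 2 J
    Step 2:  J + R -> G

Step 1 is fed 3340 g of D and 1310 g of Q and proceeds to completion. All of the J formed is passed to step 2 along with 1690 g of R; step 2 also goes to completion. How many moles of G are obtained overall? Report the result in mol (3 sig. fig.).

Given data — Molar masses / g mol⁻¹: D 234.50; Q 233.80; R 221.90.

7.62 mol

Step 1:
n(D) = 3340 / 234.50 = 14.24 mol
n(Q) = 1310 / 233.80 = 5.603 mol
n/ν → D: 7.120, Q: 5.603; Q is limiting.
n(J) produced = (2/1) × 5.603 = 11.21 mol
Step 2:
n(J) available = 11.21 mol
n(R) = 1690 / 221.90 = 7.616 mol
n/ν → J: 11.21, R: 7.616; R is limiting.
n(G) = (1/1) × 7.616 = 7.616 mol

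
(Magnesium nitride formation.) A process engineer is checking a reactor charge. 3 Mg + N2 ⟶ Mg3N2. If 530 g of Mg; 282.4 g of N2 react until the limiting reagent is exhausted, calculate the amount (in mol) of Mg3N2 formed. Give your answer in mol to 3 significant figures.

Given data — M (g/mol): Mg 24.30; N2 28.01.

n(Mg) = 530.0 / 24.30 = 21.81 mol
n(N2) = 282.4 / 28.01 = 10.08 mol
n/ν → Mg: 7.270, N2: 10.08; Mg is limiting.
n(Mg3N2) = (1/3) × 21.81 = 7.270 mol

7.27 mol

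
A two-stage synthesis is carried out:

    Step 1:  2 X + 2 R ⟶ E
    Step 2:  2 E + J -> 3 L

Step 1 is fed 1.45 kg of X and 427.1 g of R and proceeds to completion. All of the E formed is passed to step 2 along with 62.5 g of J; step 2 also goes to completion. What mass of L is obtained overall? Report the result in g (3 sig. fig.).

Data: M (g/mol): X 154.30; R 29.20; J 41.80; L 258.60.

1160 g

Step 1:
n(X) = 1.450×1000 / 154.30 = 9.397 mol
n(R) = 427.1 / 29.20 = 14.63 mol
n/ν for X = 9.397/2 = 4.699
n/ν for R = 14.63/2 = 7.315
Smallest n/ν is X → limiting reagent.
n(E) produced = (1/2) × 9.397 = 4.699 mol
Step 2:
n(E) available = 4.699 mol
n(J) = 62.50 / 41.80 = 1.495 mol
n/ν for E = 4.699/2 = 2.350
n/ν for J = 1.495/1 = 1.495
Smallest n/ν is J → limiting reagent.
n(L) = (3/1) × 1.495 = 4.485 mol
mass = 4.485 × 258.60 = 1160 g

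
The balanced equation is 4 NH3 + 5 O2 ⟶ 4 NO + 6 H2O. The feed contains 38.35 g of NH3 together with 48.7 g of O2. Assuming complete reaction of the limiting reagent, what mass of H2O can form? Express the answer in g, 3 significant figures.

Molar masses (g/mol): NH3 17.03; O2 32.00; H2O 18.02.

n(NH3) = 38.35 / 17.03 = 2.252 mol
n(O2) = 48.70 / 32.00 = 1.522 mol
n/ν for NH3 = 2.252/4 = 0.5630
n/ν for O2 = 1.522/5 = 0.3044
Smallest n/ν is O2 → limiting reagent.
n(H2O) = (6/5) × 1.522 = 1.826 mol
mass = 1.826 × 18.02 = 32.90 g

32.9 g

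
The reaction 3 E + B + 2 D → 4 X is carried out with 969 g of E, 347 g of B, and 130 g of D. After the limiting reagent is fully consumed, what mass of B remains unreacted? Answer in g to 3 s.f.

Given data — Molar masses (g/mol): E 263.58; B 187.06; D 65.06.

160 g

n(E) = 969.0 / 263.58 = 3.676 mol
n(B) = 347.0 / 187.06 = 1.855 mol
n(D) = 130.0 / 65.06 = 1.998 mol
n/ν for E = 3.676/3 = 1.225
n/ν for B = 1.855/1 = 1.855
n/ν for D = 1.998/2 = 0.9990
Smallest n/ν is D → limiting reagent.
B consumed = (1/2) × 1.998 = 0.9990 mol
B remaining = 1.855 − 0.9990 = 0.8560 mol
mass = 0.8560 × 187.06 = 160.1 g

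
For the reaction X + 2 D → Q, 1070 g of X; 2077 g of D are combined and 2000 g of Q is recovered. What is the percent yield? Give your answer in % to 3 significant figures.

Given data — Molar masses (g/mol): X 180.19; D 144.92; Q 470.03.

n(X) = 1070 / 180.19 = 5.938 mol
n(D) = 2077 / 144.92 = 14.33 mol
n/ν → X: 5.938, D: 7.165; X is limiting.
theoretical n(Q) = (1/1) × 5.938 = 5.938 mol → 2791 g
% yield = 2000 / 2791 × 100 = 71.66 %

71.7 %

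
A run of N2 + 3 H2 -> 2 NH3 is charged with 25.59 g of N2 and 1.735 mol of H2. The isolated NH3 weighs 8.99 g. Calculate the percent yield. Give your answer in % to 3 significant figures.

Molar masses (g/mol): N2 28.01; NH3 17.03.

45.6 %

n(N2) = 25.59 / 28.01 = 0.9136 mol
n(H2) = 1.735 mol
n/ν for N2 = 0.9136/1 = 0.9136
n/ν for H2 = 1.735/3 = 0.5783
Smallest n/ν is H2 → limiting reagent.
theoretical n(NH3) = (2/3) × 1.735 = 1.157 mol → 19.70 g
% yield = 8.99 / 19.70 × 100 = 45.63 %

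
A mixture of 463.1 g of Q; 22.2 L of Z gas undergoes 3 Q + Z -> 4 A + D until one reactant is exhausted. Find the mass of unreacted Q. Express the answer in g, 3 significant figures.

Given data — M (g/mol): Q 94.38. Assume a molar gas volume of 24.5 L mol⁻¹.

207 g

n(Q) = 463.1 / 94.38 = 4.907 mol
n(Z) = 22.20 / 24.5 = 0.9061 mol
n/ν → Q: 1.636, Z: 0.9061; Z is limiting.
Q consumed = (3/1) × 0.9061 = 2.718 mol
Q remaining = 4.907 − 2.718 = 2.189 mol
mass = 2.189 × 94.38 = 206.6 g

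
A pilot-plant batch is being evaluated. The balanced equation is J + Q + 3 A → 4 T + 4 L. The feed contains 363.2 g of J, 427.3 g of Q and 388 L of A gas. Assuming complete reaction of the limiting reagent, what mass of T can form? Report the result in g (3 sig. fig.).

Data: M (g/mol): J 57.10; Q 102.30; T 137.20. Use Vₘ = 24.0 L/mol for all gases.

2290 g

n(J) = 363.2 / 57.10 = 6.361 mol
n(Q) = 427.3 / 102.30 = 4.177 mol
n(A) = 388.0 / 24.0 = 16.17 mol
n/ν for J = 6.361/1 = 6.361
n/ν for Q = 4.177/1 = 4.177
n/ν for A = 16.17/3 = 5.390
Smallest n/ν is Q → limiting reagent.
n(T) = (4/1) × 4.177 = 16.71 mol
mass = 16.71 × 137.20 = 2293 g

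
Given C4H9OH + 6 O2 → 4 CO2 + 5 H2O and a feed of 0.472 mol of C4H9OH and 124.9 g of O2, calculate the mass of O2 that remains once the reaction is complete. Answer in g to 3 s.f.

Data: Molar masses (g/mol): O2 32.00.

n(C4H9OH) = 0.4720 mol
n(O2) = 124.9 / 32.00 = 3.903 mol
n/ν → C4H9OH: 0.4720, O2: 0.6505; C4H9OH is limiting.
O2 consumed = (6/1) × 0.4720 = 2.832 mol
O2 remaining = 3.903 − 2.832 = 1.071 mol
mass = 1.071 × 32.00 = 34.27 g

34.3 g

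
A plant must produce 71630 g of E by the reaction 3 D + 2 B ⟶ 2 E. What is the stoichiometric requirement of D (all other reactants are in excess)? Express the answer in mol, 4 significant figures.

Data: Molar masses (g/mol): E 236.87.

n(E) = 71630 / 236.87 = 302.4 mol
n(D) = (3/2) × 302.4 = 453.6 mol

453.6 mol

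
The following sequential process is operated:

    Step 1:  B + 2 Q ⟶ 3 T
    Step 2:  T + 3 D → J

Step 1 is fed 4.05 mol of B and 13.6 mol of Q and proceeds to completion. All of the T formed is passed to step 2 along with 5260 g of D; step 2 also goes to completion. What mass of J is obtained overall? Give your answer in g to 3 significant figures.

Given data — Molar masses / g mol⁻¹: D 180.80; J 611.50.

Step 1:
n(B) = 4.050 mol
n(Q) = 13.60 mol
n/ν → B: 4.050, Q: 6.800; B is limiting.
n(T) produced = (3/1) × 4.050 = 12.15 mol
Step 2:
n(T) available = 12.15 mol
n(D) = 5260 / 180.80 = 29.09 mol
n/ν → T: 12.15, D: 9.697; D is limiting.
n(J) = (1/3) × 29.09 = 9.697 mol
mass = 9.697 × 611.50 = 5930 g

5930 g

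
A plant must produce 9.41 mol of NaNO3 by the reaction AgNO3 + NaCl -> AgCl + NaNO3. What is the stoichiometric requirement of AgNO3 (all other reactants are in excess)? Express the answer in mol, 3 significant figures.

9.41 mol

n(NaNO3) = 9.410 mol
n(AgNO3) = (1/1) × 9.410 = 9.410 mol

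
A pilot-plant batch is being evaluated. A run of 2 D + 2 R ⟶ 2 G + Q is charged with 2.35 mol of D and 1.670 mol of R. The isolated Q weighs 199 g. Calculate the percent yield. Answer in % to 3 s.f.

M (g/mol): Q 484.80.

49.2 %

n(D) = 2.350 mol
n(R) = 1.670 mol
n/ν for D = 2.350/2 = 1.175
n/ν for R = 1.670/2 = 0.8350
Smallest n/ν is R → limiting reagent.
theoretical n(Q) = (1/2) × 1.670 = 0.8350 mol → 404.8 g
% yield = 199 / 404.8 × 100 = 49.16 %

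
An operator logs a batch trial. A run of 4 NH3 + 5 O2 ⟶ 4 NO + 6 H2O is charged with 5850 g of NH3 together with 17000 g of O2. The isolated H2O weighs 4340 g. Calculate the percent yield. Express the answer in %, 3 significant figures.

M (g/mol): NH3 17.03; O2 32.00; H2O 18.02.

46.7 %

n(NH3) = 5850 / 17.03 = 343.5 mol
n(O2) = 17000 / 32.00 = 531.3 mol
n/ν → NH3: 85.88, O2: 106.3; NH3 is limiting.
theoretical n(H2O) = (6/4) × 343.5 = 515.3 mol → 9286 g
% yield = 4340 / 9286 × 100 = 46.74 %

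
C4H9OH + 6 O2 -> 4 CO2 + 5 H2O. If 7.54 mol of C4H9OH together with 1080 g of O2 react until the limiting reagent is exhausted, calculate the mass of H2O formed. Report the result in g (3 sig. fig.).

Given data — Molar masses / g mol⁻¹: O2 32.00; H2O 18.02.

507 g

n(C4H9OH) = 7.540 mol
n(O2) = 1080 / 32.00 = 33.75 mol
n/ν → C4H9OH: 7.540, O2: 5.625; O2 is limiting.
n(H2O) = (5/6) × 33.75 = 28.13 mol
mass = 28.13 × 18.02 = 506.9 g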